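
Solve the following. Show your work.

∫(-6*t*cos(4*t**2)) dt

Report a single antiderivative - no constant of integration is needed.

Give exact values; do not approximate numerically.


Step 1. Substitute u = t**2, turning ∫(-6*t*cos(4*t**2)) dt into ∫(-3*cos(4*u)) du: now ∫(-3*cos(4*u)) du.
Step 2. Evaluate the standard form: now -3*sin(4*u)/4.
Step 3. Substitute back u = t**2: now -3*sin(4*t**2)/4.
Answer: -3*sin(4*t**2)/4.


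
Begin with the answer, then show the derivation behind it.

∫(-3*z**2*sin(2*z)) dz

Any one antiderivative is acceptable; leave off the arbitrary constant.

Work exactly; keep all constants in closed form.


The answer is 3*z**2*cos(2*z)/2 - 3*z*sin(2*z)/2 - 3*cos(2*z)/4.
Step 1. Integrate ∫(-3*z**2*sin(2*z)) dz by parts with u = z**2, dv = (-3*sin(2*z)) dz, so v = 3*cos(2*z)/2: now 3*z**2*cos(2*z)/2 + ∫(-3*z*cos(2*z)) dz.
Step 2. Integrate ∫(-3*z*cos(2*z)) dz by parts with u = z, dv = (-3*cos(2*z)) dz, so v = -3*sin(2*z)/2: now 3*z**2*cos(2*z)/2 - 3*z*sin(2*z)/2 + ∫(3*sin(2*z)/2) dz.
Step 3. Evaluate the standard form: now 3*z**2*cos(2*z)/2 - 3*z*sin(2*z)/2 - 3*cos(2*z)/4.
Answer: 3*z**2*cos(2*z)/2 - 3*z*sin(2*z)/2 - 3*cos(2*z)/4.


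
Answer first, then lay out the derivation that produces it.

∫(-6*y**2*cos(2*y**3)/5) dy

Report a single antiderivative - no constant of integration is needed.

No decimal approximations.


The answer is -sin(2*y**3)/5.
Step 1. Substitute u = y**3, turning ∫(-6*y**2*cos(2*y**3)/5) dy into ∫(-2*cos(2*u)/5) du: now ∫(-2*cos(2*u)/5) du.
Step 2. Evaluate the standard form: now -sin(2*u)/5.
Step 3. Substitute back u = y**3: now -sin(2*y**3)/5.
Answer: -sin(2*y**3)/5.


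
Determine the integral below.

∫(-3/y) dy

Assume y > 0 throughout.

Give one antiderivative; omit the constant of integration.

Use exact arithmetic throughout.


Answer: -3*log(y).


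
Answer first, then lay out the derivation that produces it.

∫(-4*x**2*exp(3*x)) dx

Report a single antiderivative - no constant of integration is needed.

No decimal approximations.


The answer is -4*x**2*exp(3*x)/3 + 8*x*exp(3*x)/9 - 8*exp(3*x)/27.
Step 1. Integrate ∫(-4*x**2*exp(3*x)) dx by parts with u = x**2, dv = (-4*exp(3*x)) dx, so v = -4*exp(3*x)/3: now -4*x**2*exp(3*x)/3 + ∫(8*x*exp(3*x)/3) dx.
Step 2. Integrate ∫(8*x*exp(3*x)/3) dx by parts with u = x, dv = (8*exp(3*x)/3) dx, so v = 8*exp(3*x)/9: now -4*x**2*exp(3*x)/3 + 8*x*exp(3*x)/9 + ∫(-8*exp(3*x)/9) dx.
Step 3. Evaluate the standard form: now -4*x**2*exp(3*x)/3 + 8*x*exp(3*x)/9 - 8*exp(3*x)/27.
Answer: -4*x**2*exp(3*x)/3 + 8*x*exp(3*x)/9 - 8*exp(3*x)/27.


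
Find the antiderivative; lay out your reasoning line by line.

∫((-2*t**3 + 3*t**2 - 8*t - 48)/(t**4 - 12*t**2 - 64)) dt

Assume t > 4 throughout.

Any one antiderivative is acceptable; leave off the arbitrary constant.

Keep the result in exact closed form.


Step 1. Decompose ∫((-2*t**3 + 3*t**2 - 8*t - 48)/(t**4 - 12*t**2 - 64)) dt by partial fractions, (-2*t**3 + 3*t**2 - 8*t - 48)/(t**4 - 12*t**2 - 64) = 3/(t**2 + 4) - 1/(t + 4) - 1/(t - 4): now ∫(-1/(t - 4)) dt + ∫(-1/(t + 4)) dt + ∫(3/(t**2 + 4)) dt.
Step 2. Evaluate the standard form [assuming t > 4]: now -log(t - 4) + ∫(-1/(t + 4)) dt + ∫(3/(t**2 + 4)) dt.
Step 3. Evaluate the standard form [assuming t > -4]: now -log(t - 4) - log(t + 4) + ∫(3/(t**2 + 4)) dt.
Step 4. Evaluate the standard form: now -log(t - 4) - log(t + 4) + 3*atan(t/2)/2.
Answer: -log(t - 4) - log(t + 4) + 3*atan(t/2)/2.


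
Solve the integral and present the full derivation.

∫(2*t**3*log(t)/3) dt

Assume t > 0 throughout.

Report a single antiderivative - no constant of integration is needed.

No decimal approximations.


Step 1. Integrate ∫(2*t**3*log(t)/3) dt by parts with u = log(t), dv = (2*t**3/3) dt, so v = t**4/6 [assuming t > 0]: now t**4*log(t)/6 + ∫(-t**3/6) dt.
Step 2. Evaluate the standard form: now t**4*log(t)/6 - t**4/24.
Answer: t**4*log(t)/6 - t**4/24.


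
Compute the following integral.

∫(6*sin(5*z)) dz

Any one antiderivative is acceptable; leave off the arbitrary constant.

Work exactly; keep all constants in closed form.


Answer: -6*cos(5*z)/5.


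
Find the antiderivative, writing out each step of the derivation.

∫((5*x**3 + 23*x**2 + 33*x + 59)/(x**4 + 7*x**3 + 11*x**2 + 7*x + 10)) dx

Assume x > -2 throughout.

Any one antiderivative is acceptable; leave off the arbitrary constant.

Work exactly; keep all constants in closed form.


Step 1. Decompose ∫((5*x**3 + 23*x**2 + 33*x + 59)/(x**4 + 7*x**3 + 11*x**2 + 7*x + 10)) dx by partial fractions, (5*x**3 + 23*x**2 + 33*x + 59)/(x**4 + 7*x**3 + 11*x**2 + 7*x + 10) = 4/(x**2 + 1) + 2/(x + 5) + 3/(x + 2): now ∫(3/(x + 2)) dx + ∫(2/(x + 5)) dx + ∫(4/(x**2 + 1)) dx.
Step 2. Evaluate the standard form [assuming x > -2]: now 3*log(x + 2) + ∫(2/(x + 5)) dx + ∫(4/(x**2 + 1)) dx.
Step 3. Evaluate the standard form [assuming x > -5]: now 3*log(x + 2) + 2*log(x + 5) + ∫(4/(x**2 + 1)) dx.
Step 4. Evaluate the standard form: now 3*log(x + 2) + 2*log(x + 5) + 4*atan(x).
Answer: 3*log(x + 2) + 2*log(x + 5) + 4*atan(x).


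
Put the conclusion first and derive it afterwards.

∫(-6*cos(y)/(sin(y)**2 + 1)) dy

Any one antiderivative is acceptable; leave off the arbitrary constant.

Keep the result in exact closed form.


The answer is -6*atan(sin(y)).
Step 1. Substitute u = sin(y), turning ∫(-6*cos(y)/(sin(y)**2 + 1)) dy into ∫(-6/(u**2 + 1)) du: now ∫(-6/(u**2 + 1)) du.
Step 2. Evaluate the standard form: now -6*atan(u).
Step 3. Substitute back u = sin(y): now -6*atan(sin(y)).
Answer: -6*atan(sin(y)).


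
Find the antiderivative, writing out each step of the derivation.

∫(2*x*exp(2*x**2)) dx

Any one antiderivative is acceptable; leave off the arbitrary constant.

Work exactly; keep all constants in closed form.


Step 1. Substitute u = x**2, turning ∫(2*x*exp(2*x**2)) dx into ∫(exp(2*u)) du: now ∫(exp(2*u)) du.
Step 2. Evaluate the standard form: now exp(2*u)/2.
Step 3. Substitute back u = x**2: now exp(2*x**2)/2.
Answer: exp(2*x**2)/2.


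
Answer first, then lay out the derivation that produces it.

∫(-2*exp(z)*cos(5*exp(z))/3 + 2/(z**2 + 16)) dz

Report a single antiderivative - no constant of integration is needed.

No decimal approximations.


The answer is -2*sin(5*exp(z))/15 + atan(z/4)/2.
Step 1. Rewrite: now ∫(-2*exp(z)*cos(5*exp(z))/3) dz + ∫(2/(z**2 + 16)) dz.
Step 2. Evaluate the standard form: now atan(z/4)/2 + ∫(-2*exp(z)*cos(5*exp(z))/3) dz.
Step 3. Substitute u = exp(z), turning ∫(-2*exp(z)*cos(5*exp(z))/3) dz into ∫(-2*cos(5*u)/3) du: now atan(z/4)/2 + ∫(-2*cos(5*u)/3) du.
Step 4. Evaluate the standard form: now -2*sin(5*u)/15 + atan(z/4)/2.
Step 5. Substitute back u = exp(z): now -2*sin(5*exp(z))/15 + atan(z/4)/2.
Answer: -2*sin(5*exp(z))/15 + atan(z/4)/2.


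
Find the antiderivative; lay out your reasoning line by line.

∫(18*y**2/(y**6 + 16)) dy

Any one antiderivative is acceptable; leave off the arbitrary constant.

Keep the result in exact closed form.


Step 1. Substitute u = y**3, turning ∫(18*y**2/(y**6 + 16)) dy into ∫(6/(u**2 + 16)) du: now ∫(6/(u**2 + 16)) du.
Step 2. Evaluate the standard form: now 3*atan(u/4)/2.
Step 3. Substitute back u = y**3: now 3*atan(y**3/4)/2.
Answer: 3*atan(y**3/4)/2.


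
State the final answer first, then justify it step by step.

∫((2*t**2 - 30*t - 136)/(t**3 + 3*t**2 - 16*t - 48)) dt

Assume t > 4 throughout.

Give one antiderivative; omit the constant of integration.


The answer is -4*log(t - 4) + 4*log(t + 3) + 2*log(t + 4).
Step 1. Decompose ∫((2*t**2 - 30*t - 136)/(t**3 + 3*t**2 - 16*t - 48)) dt by partial fractions, (2*t**2 - 30*t - 136)/(t**3 + 3*t**2 - 16*t - 48) = 2/(t + 4) + 4/(t + 3) - 4/(t - 4): now ∫(-4/(t - 4)) dt + ∫(4/(t + 3)) dt + ∫(2/(t + 4)) dt.
Step 2. Evaluate the standard form [assuming t > -3]: now 4*log(t + 3) + ∫(-4/(t - 4)) dt + ∫(2/(t + 4)) dt.
Step 3. Evaluate the standard form [assuming t > 4]: now -4*log(t - 4) + 4*log(t + 3) + ∫(2/(t + 4)) dt.
Step 4. Evaluate the standard form [assuming t > -4]: now -4*log(t - 4) + 4*log(t + 3) + 2*log(t + 4).
Answer: -4*log(t - 4) + 4*log(t + 3) + 2*log(t + 4).


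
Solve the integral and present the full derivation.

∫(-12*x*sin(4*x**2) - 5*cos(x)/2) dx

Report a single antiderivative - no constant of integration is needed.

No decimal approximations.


Step 1. Rewrite: now ∫(-12*x*sin(4*x**2)) dx + ∫(-5*cos(x)/2) dx.
Step 2. Evaluate the standard form: now -5*sin(x)/2 + ∫(-12*x*sin(4*x**2)) dx.
Step 3. Substitute u = x**2, turning ∫(-12*x*sin(4*x**2)) dx into ∫(-6*sin(4*u)) du: now -5*sin(x)/2 + ∫(-6*sin(4*u)) du.
Step 4. Evaluate the standard form: now -5*sin(x)/2 + 3*cos(4*u)/2.
Step 5. Substitute back u = x**2: now -5*sin(x)/2 + 3*cos(4*x**2)/2.
Answer: -5*sin(x)/2 + 3*cos(4*x**2)/2.


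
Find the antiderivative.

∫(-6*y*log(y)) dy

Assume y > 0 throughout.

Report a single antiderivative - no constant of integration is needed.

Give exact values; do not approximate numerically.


Answer: -3*y**2*log(y) + 3*y**2/2.


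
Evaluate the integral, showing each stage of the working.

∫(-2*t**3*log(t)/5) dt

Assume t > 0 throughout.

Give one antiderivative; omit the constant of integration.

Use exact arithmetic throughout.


Step 1. Integrate ∫(-2*t**3*log(t)/5) dt by parts with u = log(t), dv = (-2*t**3/5) dt, so v = -t**4/10 [assuming t > 0]: now -t**4*log(t)/10 + ∫(t**3/10) dt.
Step 2. Evaluate the standard form: now -t**4*log(t)/10 + t**4/40.
Answer: -t**4*log(t)/10 + t**4/40.


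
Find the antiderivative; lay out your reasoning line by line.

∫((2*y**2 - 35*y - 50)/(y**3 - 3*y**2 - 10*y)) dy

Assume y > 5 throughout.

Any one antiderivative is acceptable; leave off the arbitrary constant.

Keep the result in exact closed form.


Step 1. Decompose ∫((2*y**2 - 35*y - 50)/(y**3 - 3*y**2 - 10*y)) dy by partial fractions, (2*y**2 - 35*y - 50)/(y**3 - 3*y**2 - 10*y) = 2/(y + 2) - 5/(y - 5) + 5/y: now ∫(5/y) dy + ∫(-5/(y - 5)) dy + ∫(2/(y + 2)) dy.
Step 2. Evaluate the standard form [assuming y > 5]: now -5*log(y - 5) + ∫(5/y) dy + ∫(2/(y + 2)) dy.
Step 3. Evaluate the standard form [assuming y > 0]: now 5*log(y) - 5*log(y - 5) + ∫(2/(y + 2)) dy.
Step 4. Evaluate the standard form [assuming y > -2]: now 5*log(y) - 5*log(y - 5) + 2*log(y + 2).
Answer: 5*log(y) - 5*log(y - 5) + 2*log(y + 2).


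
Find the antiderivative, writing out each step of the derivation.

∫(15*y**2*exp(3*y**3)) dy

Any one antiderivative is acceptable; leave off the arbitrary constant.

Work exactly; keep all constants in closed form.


Step 1. Substitute u = y**3, turning ∫(15*y**2*exp(3*y**3)) dy into ∫(5*exp(3*u)) du: now ∫(5*exp(3*u)) du.
Step 2. Evaluate the standard form: now 5*exp(3*u)/3.
Step 3. Substitute back u = y**3: now 5*exp(3*y**3)/3.
Answer: 5*exp(3*y**3)/3.


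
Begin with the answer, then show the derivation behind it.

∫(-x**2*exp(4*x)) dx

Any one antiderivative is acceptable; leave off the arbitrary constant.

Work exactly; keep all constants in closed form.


The answer is -x**2*exp(4*x)/4 + x*exp(4*x)/8 - exp(4*x)/32.
Step 1. Integrate ∫(-x**2*exp(4*x)) dx by parts with u = x**2, dv = (-exp(4*x)) dx, so v = -exp(4*x)/4: now -x**2*exp(4*x)/4 + ∫(x*exp(4*x)/2) dx.
Step 2. Integrate ∫(x*exp(4*x)/2) dx by parts with u = x, dv = (exp(4*x)/2) dx, so v = exp(4*x)/8: now -x**2*exp(4*x)/4 + x*exp(4*x)/8 + ∫(-exp(4*x)/8) dx.
Step 3. Evaluate the standard form: now -x**2*exp(4*x)/4 + x*exp(4*x)/8 - exp(4*x)/32.
Answer: -x**2*exp(4*x)/4 + x*exp(4*x)/8 - exp(4*x)/32.


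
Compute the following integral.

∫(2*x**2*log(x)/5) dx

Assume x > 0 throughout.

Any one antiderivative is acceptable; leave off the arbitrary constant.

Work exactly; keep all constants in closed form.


Answer: 2*x**3*log(x)/15 - 2*x**3/45.


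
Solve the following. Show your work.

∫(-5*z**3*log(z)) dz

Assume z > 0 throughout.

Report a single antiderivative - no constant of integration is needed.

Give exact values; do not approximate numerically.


Step 1. Integrate ∫(-5*z**3*log(z)) dz by parts with u = log(z), dv = (-5*z**3) dz, so v = -5*z**4/4 [assuming z > 0]: now -5*z**4*log(z)/4 + ∫(5*z**3/4) dz.
Step 2. Evaluate the standard form: now -5*z**4*log(z)/4 + 5*z**4/16.
Answer: -5*z**4*log(z)/4 + 5*z**4/16.


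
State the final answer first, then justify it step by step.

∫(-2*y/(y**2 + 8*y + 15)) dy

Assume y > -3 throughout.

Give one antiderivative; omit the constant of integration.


The answer is 3*log(y + 3) - 5*log(y + 5).
Step 1. Decompose ∫(-2*y/(y**2 + 8*y + 15)) dy by partial fractions, -2*y/(y**2 + 8*y + 15) = -5/(y + 5) + 3/(y + 3): now ∫(3/(y + 3)) dy + ∫(-5/(y + 5)) dy.
Step 2. Evaluate the standard form [assuming y > -5]: now -5*log(y + 5) + ∫(3/(y + 3)) dy.
Step 3. Evaluate the standard form [assuming y > -3]: now 3*log(y + 3) - 5*log(y + 5).
Answer: 3*log(y + 3) - 5*log(y + 5).


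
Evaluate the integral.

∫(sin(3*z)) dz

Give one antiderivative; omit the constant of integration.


Answer: -cos(3*z)/3.


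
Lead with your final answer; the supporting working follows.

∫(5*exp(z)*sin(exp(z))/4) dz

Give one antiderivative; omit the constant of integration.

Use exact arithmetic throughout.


The answer is -5*cos(exp(z))/4.
Step 1. Substitute u = exp(z), turning ∫(5*exp(z)*sin(exp(z))/4) dz into ∫(5*sin(u)/4) du: now ∫(5*sin(u)/4) du.
Step 2. Evaluate the standard form: now -5*cos(u)/4.
Step 3. Substitute back u = exp(z): now -5*cos(exp(z))/4.
Answer: -5*cos(exp(z))/4.


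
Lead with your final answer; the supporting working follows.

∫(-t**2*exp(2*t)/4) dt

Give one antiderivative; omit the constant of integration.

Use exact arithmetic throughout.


The answer is -t**2*exp(2*t)/8 + t*exp(2*t)/8 - exp(2*t)/16.
Step 1. Integrate ∫(-t**2*exp(2*t)/4) dt by parts with u = t**2, dv = (-exp(2*t)/4) dt, so v = -exp(2*t)/8: now -t**2*exp(2*t)/8 + ∫(t*exp(2*t)/4) dt.
Step 2. Integrate ∫(t*exp(2*t)/4) dt by parts with u = t, dv = (exp(2*t)/4) dt, so v = exp(2*t)/8: now -t**2*exp(2*t)/8 + t*exp(2*t)/8 + ∫(-exp(2*t)/8) dt.
Step 3. Evaluate the standard form: now -t**2*exp(2*t)/8 + t*exp(2*t)/8 - exp(2*t)/16.
Answer: -t**2*exp(2*t)/8 + t*exp(2*t)/8 - exp(2*t)/16.


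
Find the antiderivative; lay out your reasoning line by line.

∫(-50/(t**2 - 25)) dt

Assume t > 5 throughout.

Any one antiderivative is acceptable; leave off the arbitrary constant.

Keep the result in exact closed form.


Step 1. Decompose ∫(-50/(t**2 - 25)) dt by partial fractions, -50/(t**2 - 25) = 5/(t + 5) - 5/(t - 5): now ∫(-5/(t - 5)) dt + ∫(5/(t + 5)) dt.
Step 2. Evaluate the standard form [assuming t > -5]: now 5*log(t + 5) + ∫(-5/(t - 5)) dt.
Step 3. Evaluate the standard form [assuming t > 5]: now -5*log(t - 5) + 5*log(t + 5).
Answer: -5*log(t - 5) + 5*log(t + 5).


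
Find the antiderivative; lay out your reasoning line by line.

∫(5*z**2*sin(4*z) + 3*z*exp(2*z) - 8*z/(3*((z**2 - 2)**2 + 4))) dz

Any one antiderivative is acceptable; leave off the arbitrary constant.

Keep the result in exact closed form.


Step 1. Rewrite: now ∫(-8*z/(3*((z**2 - 2)**2 + 4))) dz + ∫(3*z*exp(2*z)) dz + ∫(5*z**2*sin(4*z)) dz.
Step 2. Substitute u = z**2 - 2, turning ∫(-8*z/(3*((z**2 - 2)**2 + 4))) dz into ∫(-4/(3*(u**2 + 4))) du: now ∫(3*z*exp(2*z)) dz + ∫(5*z**2*sin(4*z)) dz + ∫(-4/(3*(u**2 + 4))) du.
Step 3. Evaluate the standard form: now -2*atan(u/2)/3 + ∫(3*z*exp(2*z)) dz + ∫(5*z**2*sin(4*z)) dz.
Step 4. Substitute back u = z**2 - 2: now -2*atan(z**2/2 - 1)/3 + ∫(3*z*exp(2*z)) dz + ∫(5*z**2*sin(4*z)) dz.
Step 5. Integrate ∫(3*z*exp(2*z)) dz by parts with u = z, dv = (3*exp(2*z)) dz, so v = 3*exp(2*z)/2: now 3*z*exp(2*z)/2 - 2*atan(z**2/2 - 1)/3 + ∫(5*z**2*sin(4*z)) dz + ∫(-3*exp(2*z)/2) dz.
Step 6. Evaluate the standard form: now 3*z*exp(2*z)/2 - 3*exp(2*z)/4 - 2*atan(z**2/2 - 1)/3 + ∫(5*z**2*sin(4*z)) dz.
Step 7. Integrate ∫(5*z**2*sin(4*z)) dz by parts with u = z**2, dv = (5*sin(4*z)) dz, so v = -5*cos(4*z)/4: now -5*z**2*cos(4*z)/4 + 3*z*exp(2*z)/2 - 3*exp(2*z)/4 - 2*atan(z**2/2 - 1)/3 + ∫(5*z*cos(4*z)/2) dz.
Step 8. Integrate ∫(5*z*cos(4*z)/2) dz by parts with u = z, dv = (5*cos(4*z)/2) dz, so v = 5*sin(4*z)/8: now -5*z**2*cos(4*z)/4 + 3*z*exp(2*z)/2 + 5*z*sin(4*z)/8 - 3*exp(2*z)/4 - 2*atan(z**2/2 - 1)/3 + ∫(-5*sin(4*z)/8) dz.
Step 9. Evaluate the standard form: now -5*z**2*cos(4*z)/4 + 3*z*exp(2*z)/2 + 5*z*sin(4*z)/8 - 3*exp(2*z)/4 + 5*cos(4*z)/32 - 2*atan(z**2/2 - 1)/3.
Answer: -5*z**2*cos(4*z)/4 + 3*z*exp(2*z)/2 + 5*z*sin(4*z)/8 - 3*exp(2*z)/4 + 5*cos(4*z)/32 - 2*atan(z**2/2 - 1)/3.


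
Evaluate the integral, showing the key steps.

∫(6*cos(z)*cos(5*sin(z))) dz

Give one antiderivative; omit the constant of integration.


Step 1. Substitute u = sin(z), turning ∫(6*cos(z)*cos(5*sin(z))) dz into ∫(6*cos(5*u)) du: now ∫(6*cos(5*u)) du.
Step 2. Evaluate the standard form: now 6*sin(5*u)/5.
Step 3. Substitute back u = sin(z): now 6*sin(5*sin(z))/5.
Answer: 6*sin(5*sin(z))/5.


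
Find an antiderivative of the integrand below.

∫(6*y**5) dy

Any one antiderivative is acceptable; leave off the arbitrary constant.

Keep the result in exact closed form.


Answer: y**6.


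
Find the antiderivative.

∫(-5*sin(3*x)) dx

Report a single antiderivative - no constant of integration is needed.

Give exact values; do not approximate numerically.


Answer: 5*cos(3*x)/3.


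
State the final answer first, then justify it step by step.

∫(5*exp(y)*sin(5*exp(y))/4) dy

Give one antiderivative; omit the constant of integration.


The answer is -cos(5*exp(y))/4.
Step 1. Substitute u = exp(y), turning ∫(5*exp(y)*sin(5*exp(y))/4) dy into ∫(5*sin(5*u)/4) du: now ∫(5*sin(5*u)/4) du.
Step 2. Evaluate the standard form: now -cos(5*u)/4.
Step 3. Substitute back u = exp(y): now -cos(5*exp(y))/4.
Answer: -cos(5*exp(y))/4.


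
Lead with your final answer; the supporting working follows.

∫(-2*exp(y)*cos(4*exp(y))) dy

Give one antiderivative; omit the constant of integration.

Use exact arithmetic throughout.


The answer is -sin(4*exp(y))/2.
Step 1. Substitute u = exp(y), turning ∫(-2*exp(y)*cos(4*exp(y))) dy into ∫(-2*cos(4*u)) du: now ∫(-2*cos(4*u)) du.
Step 2. Evaluate the standard form: now -sin(4*u)/2.
Step 3. Substitute back u = exp(y): now -sin(4*exp(y))/2.
Answer: -sin(4*exp(y))/2.


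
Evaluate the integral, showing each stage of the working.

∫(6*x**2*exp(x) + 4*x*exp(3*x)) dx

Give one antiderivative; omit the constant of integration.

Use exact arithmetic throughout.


Step 1. Rewrite: now ∫(4*x*exp(3*x)) dx + ∫(6*x**2*exp(x)) dx.
Step 2. Integrate ∫(4*x*exp(3*x)) dx by parts with u = x, dv = (4*exp(3*x)) dx, so v = 4*exp(3*x)/3: now 4*x*exp(3*x)/3 + ∫(6*x**2*exp(x)) dx + ∫(-4*exp(3*x)/3) dx.
Step 3. Evaluate the standard form: now 4*x*exp(3*x)/3 - 4*exp(3*x)/9 + ∫(6*x**2*exp(x)) dx.
Step 4. Integrate ∫(6*x**2*exp(x)) dx by parts with u = x**2, dv = (6*exp(x)) dx, so v = 6*exp(x): now 6*x**2*exp(x) + 4*x*exp(3*x)/3 - 4*exp(3*x)/9 + ∫(-12*x*exp(x)) dx.
Step 5. Integrate ∫(-12*x*exp(x)) dx by parts with u = x, dv = (-12*exp(x)) dx, so v = -12*exp(x): now 6*x**2*exp(x) + 4*x*exp(3*x)/3 - 12*x*exp(x) - 4*exp(3*x)/9 + ∫(12*exp(x)) dx.
Step 6. Evaluate the standard form: now 6*x**2*exp(x) + 4*x*exp(3*x)/3 - 12*x*exp(x) - 4*exp(3*x)/9 + 12*exp(x).
Answer: 6*x**2*exp(x) + 4*x*exp(3*x)/3 - 12*x*exp(x) - 4*exp(3*x)/9 + 12*exp(x).


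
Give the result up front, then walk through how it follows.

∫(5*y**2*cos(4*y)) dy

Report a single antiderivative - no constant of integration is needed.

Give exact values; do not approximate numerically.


The answer is 5*y**2*sin(4*y)/4 + 5*y*cos(4*y)/8 - 5*sin(4*y)/32.
Step 1. Integrate ∫(5*y**2*cos(4*y)) dy by parts with u = y**2, dv = (5*cos(4*y)) dy, so v = 5*sin(4*y)/4: now 5*y**2*sin(4*y)/4 + ∫(-5*y*sin(4*y)/2) dy.
Step 2. Integrate ∫(-5*y*sin(4*y)/2) dy by parts with u = y, dv = (-5*sin(4*y)/2) dy, so v = 5*cos(4*y)/8: now 5*y**2*sin(4*y)/4 + 5*y*cos(4*y)/8 + ∫(-5*cos(4*y)/8) dy.
Step 3. Evaluate the standard form: now 5*y**2*sin(4*y)/4 + 5*y*cos(4*y)/8 - 5*sin(4*y)/32.
Answer: 5*y**2*sin(4*y)/4 + 5*y*cos(4*y)/8 - 5*sin(4*y)/32.


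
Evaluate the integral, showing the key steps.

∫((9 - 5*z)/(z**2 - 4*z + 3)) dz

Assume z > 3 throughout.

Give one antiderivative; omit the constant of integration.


Step 1. Decompose ∫((9 - 5*z)/(z**2 - 4*z + 3)) dz by partial fractions, (9 - 5*z)/(z**2 - 4*z + 3) = -2/(z - 1) - 3/(z - 3): now ∫(-3/(z - 3)) dz + ∫(-2/(z - 1)) dz.
Step 2. Evaluate the standard form [assuming z > 1]: now -2*log(z - 1) + ∫(-3/(z - 3)) dz.
Step 3. Evaluate the standard form [assuming z > 3]: now -3*log(z - 3) - 2*log(z - 1).
Answer: -3*log(z - 3) - 2*log(z - 1).


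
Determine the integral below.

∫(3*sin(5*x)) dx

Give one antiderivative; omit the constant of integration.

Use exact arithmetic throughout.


Answer: -3*cos(5*x)/5.


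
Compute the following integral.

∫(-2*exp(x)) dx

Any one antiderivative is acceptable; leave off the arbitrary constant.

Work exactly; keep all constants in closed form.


Answer: -2*exp(x).


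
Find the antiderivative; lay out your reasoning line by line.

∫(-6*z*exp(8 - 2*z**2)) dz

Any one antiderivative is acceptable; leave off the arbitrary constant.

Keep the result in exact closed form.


Step 1. Substitute u = z**2 - 4, turning ∫(-6*z*exp(8 - 2*z**2)) dz into ∫(-3*exp(-2*u)) du: now ∫(-3*exp(-2*u)) du.
Step 2. Evaluate the standard form: now 3*exp(-2*u)/2.
Step 3. Substitute back u = z**2 - 4: now 3*exp(8 - 2*z**2)/2.
Answer: 3*exp(8 - 2*z**2)/2.


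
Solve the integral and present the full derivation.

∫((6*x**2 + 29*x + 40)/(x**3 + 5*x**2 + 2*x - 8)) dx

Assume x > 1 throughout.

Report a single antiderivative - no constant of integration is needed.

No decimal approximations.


Step 1. Decompose ∫((6*x**2 + 29*x + 40)/(x**3 + 5*x**2 + 2*x - 8)) dx by partial fractions, (6*x**2 + 29*x + 40)/(x**3 + 5*x**2 + 2*x - 8) = 2/(x + 4) - 1/(x + 2) + 5/(x - 1): now ∫(5/(x - 1)) dx + ∫(-1/(x + 2)) dx + ∫(2/(x + 4)) dx.
Step 2. Evaluate the standard form [assuming x > -4]: now 2*log(x + 4) + ∫(5/(x - 1)) dx + ∫(-1/(x + 2)) dx.
Step 3. Evaluate the standard form [assuming x > 1]: now 5*log(x - 1) + 2*log(x + 4) + ∫(-1/(x + 2)) dx.
Step 4. Evaluate the standard form [assuming x > -2]: now 5*log(x - 1) - log(x + 2) + 2*log(x + 4).
Answer: 5*log(x - 1) - log(x + 2) + 2*log(x + 4).


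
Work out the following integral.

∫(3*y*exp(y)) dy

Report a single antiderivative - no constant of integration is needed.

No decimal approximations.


Answer: 3*y*exp(y) - 3*exp(y).


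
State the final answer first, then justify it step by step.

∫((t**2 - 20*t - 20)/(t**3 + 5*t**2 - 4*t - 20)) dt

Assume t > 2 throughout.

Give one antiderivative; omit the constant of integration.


The answer is -2*log(t - 2) - 2*log(t + 2) + 5*log(t + 5).
Step 1. Decompose ∫((t**2 - 20*t - 20)/(t**3 + 5*t**2 - 4*t - 20)) dt by partial fractions, (t**2 - 20*t - 20)/(t**3 + 5*t**2 - 4*t - 20) = 5/(t + 5) - 2/(t + 2) - 2/(t - 2): now ∫(-2/(t - 2)) dt + ∫(-2/(t + 2)) dt + ∫(5/(t + 5)) dt.
Step 2. Evaluate the standard form [assuming t > 2]: now -2*log(t - 2) + ∫(-2/(t + 2)) dt + ∫(5/(t + 5)) dt.
Step 3. Evaluate the standard form [assuming t > -2]: now -2*log(t - 2) - 2*log(t + 2) + ∫(5/(t + 5)) dt.
Step 4. Evaluate the standard form [assuming t > -5]: now -2*log(t - 2) - 2*log(t + 2) + 5*log(t + 5).
Answer: -2*log(t - 2) - 2*log(t + 2) + 5*log(t + 5).


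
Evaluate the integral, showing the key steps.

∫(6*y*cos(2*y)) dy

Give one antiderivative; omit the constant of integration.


Step 1. Integrate ∫(6*y*cos(2*y)) dy by parts with u = y, dv = (6*cos(2*y)) dy, so v = 3*sin(2*y): now 3*y*sin(2*y) + ∫(-3*sin(2*y)) dy.
Step 2. Evaluate the standard form: now 3*y*sin(2*y) + 3*cos(2*y)/2.
Answer: 3*y*sin(2*y) + 3*cos(2*y)/2.


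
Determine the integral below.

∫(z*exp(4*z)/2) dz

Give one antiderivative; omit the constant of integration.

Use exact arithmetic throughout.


Answer: z*exp(4*z)/8 - exp(4*z)/32.


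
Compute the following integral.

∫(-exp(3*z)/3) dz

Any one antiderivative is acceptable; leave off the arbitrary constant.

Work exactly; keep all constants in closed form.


Answer: -exp(3*z)/9.


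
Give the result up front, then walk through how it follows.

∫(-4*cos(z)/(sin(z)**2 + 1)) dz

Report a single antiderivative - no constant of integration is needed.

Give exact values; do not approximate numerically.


The answer is -4*atan(sin(z)).
Step 1. Substitute u = sin(z), turning ∫(-4*cos(z)/(sin(z)**2 + 1)) dz into ∫(-4/(u**2 + 1)) du: now ∫(-4/(u**2 + 1)) du.
Step 2. Evaluate the standard form: now -4*atan(u).
Step 3. Substitute back u = sin(z): now -4*atan(sin(z)).
Answer: -4*atan(sin(z)).


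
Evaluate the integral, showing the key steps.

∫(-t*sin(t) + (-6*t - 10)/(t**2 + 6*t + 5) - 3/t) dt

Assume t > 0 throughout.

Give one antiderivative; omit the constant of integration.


Step 1. Rewrite: now ∫(-3/t) dt + ∫(-t*sin(t)) dt + ∫((-6*t - 10)/(t**2 + 6*t + 5)) dt.
Step 2. Evaluate the standard form [assuming t > 0]: now -3*log(t) + ∫(-t*sin(t)) dt + ∫((-6*t - 10)/(t**2 + 6*t + 5)) dt.
Step 3. Integrate ∫(-t*sin(t)) dt by parts with u = t, dv = (-sin(t)) dt, so v = cos(t): now t*cos(t) - 3*log(t) + ∫((-6*t - 10)/(t**2 + 6*t + 5)) dt + ∫(-cos(t)) dt.
Step 4. Evaluate the standard form: now t*cos(t) - 3*log(t) - sin(t) + ∫((-6*t - 10)/(t**2 + 6*t + 5)) dt.
Step 5. Decompose ∫((-6*t - 10)/(t**2 + 6*t + 5)) dt by partial fractions, (-6*t - 10)/(t**2 + 6*t + 5) = -5/(t + 5) - 1/(t + 1): now t*cos(t) - 3*log(t) - sin(t) + ∫(-1/(t + 1)) dt + ∫(-5/(t + 5)) dt.
Step 6. Evaluate the standard form [assuming t > -5]: now t*cos(t) - 3*log(t) - 5*log(t + 5) - sin(t) + ∫(-1/(t + 1)) dt.
Step 7. Evaluate the standard form [assuming t > -1]: now t*cos(t) - 3*log(t) - log(t + 1) - 5*log(t + 5) - sin(t).
Answer: t*cos(t) - 3*log(t) - log(t + 1) - 5*log(t + 5) - sin(t).


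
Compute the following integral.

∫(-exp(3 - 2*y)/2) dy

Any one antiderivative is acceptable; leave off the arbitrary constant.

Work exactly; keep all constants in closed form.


Answer: exp(3 - 2*y)/4.


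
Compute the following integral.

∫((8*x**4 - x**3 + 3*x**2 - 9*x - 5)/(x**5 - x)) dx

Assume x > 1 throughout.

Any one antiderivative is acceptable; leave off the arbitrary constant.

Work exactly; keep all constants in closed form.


Answer: 5*log(x) - log(x - 1) + 4*log(x + 1) + 4*atan(x).


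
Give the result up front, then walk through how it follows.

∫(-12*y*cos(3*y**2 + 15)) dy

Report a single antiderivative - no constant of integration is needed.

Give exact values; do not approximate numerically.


The answer is -2*sin(3*y**2 + 15).
Step 1. Substitute u = y**2 + 5, turning ∫(-12*y*cos(3*y**2 + 15)) dy into ∫(-6*cos(3*u)) du: now ∫(-6*cos(3*u)) du.
Step 2. Evaluate the standard form: now -2*sin(3*u).
Step 3. Substitute back u = y**2 + 5: now -2*sin(3*y**2 + 15).
Answer: -2*sin(3*y**2 + 15).


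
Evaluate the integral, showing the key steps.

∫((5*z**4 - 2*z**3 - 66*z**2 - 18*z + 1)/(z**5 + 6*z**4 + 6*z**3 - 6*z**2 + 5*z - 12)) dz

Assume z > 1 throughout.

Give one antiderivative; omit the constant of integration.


Step 1. Decompose ∫((5*z**4 - 2*z**3 - 66*z**2 - 18*z + 1)/(z**5 + 6*z**4 + 6*z**3 - 6*z**2 + 5*z - 12)) dz by partial fractions, (5*z**4 - 2*z**3 - 66*z**2 - 18*z + 1)/(z**5 + 6*z**4 + 6*z**3 - 6*z**2 + 5*z - 12) = -4/(z**2 + 1) + 5/(z + 4) + 2/(z + 3) - 2/(z - 1): now ∫(-2/(z - 1)) dz + ∫(2/(z + 3)) dz + ∫(5/(z + 4)) dz + ∫(-4/(z**2 + 1)) dz.
Step 2. Evaluate the standard form [assuming z > 1]: now -2*log(z - 1) + ∫(2/(z + 3)) dz + ∫(5/(z + 4)) dz + ∫(-4/(z**2 + 1)) dz.
Step 3. Evaluate the standard form [assuming z > -3]: now -2*log(z - 1) + 2*log(z + 3) + ∫(5/(z + 4)) dz + ∫(-4/(z**2 + 1)) dz.
Step 4. Evaluate the standard form [assuming z > -4]: now -2*log(z - 1) + 2*log(z + 3) + 5*log(z + 4) + ∫(-4/(z**2 + 1)) dz.
Step 5. Evaluate the standard form: now -2*log(z - 1) + 2*log(z + 3) + 5*log(z + 4) - 4*atan(z).
Answer: -2*log(z - 1) + 2*log(z + 3) + 5*log(z + 4) - 4*atan(z).


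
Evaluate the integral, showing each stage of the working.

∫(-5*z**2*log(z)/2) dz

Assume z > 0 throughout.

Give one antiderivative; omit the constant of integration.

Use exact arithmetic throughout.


Step 1. Integrate ∫(-5*z**2*log(z)/2) dz by parts with u = log(z), dv = (-5*z**2/2) dz, so v = -5*z**3/6 [assuming z > 0]: now -5*z**3*log(z)/6 + ∫(5*z**2/6) dz.
Step 2. Evaluate the standard form: now -5*z**3*log(z)/6 + 5*z**3/18.
Answer: -5*z**3*log(z)/6 + 5*z**3/18.


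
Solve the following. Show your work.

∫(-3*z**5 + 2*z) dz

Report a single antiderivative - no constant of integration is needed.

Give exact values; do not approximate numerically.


Step 1. Rewrite: now ∫(2*z) dz + ∫(-3*z**5) dz.
Step 2. Evaluate the standard form: now -z**6/2 + ∫(2*z) dz.
Step 3. Evaluate the standard form: now -z**6/2 + z**2.
Answer: -z**6/2 + z**2.


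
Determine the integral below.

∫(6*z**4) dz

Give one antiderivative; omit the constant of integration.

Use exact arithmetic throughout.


Answer: 6*z**5/5.


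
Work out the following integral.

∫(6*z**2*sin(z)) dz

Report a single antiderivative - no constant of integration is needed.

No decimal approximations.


Answer: -6*z**2*cos(z) + 12*z*sin(z) + 12*cos(z).


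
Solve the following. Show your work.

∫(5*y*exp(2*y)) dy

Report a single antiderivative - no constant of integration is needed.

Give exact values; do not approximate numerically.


Step 1. Integrate ∫(5*y*exp(2*y)) dy by parts with u = y, dv = (5*exp(2*y)) dy, so v = 5*exp(2*y)/2: now 5*y*exp(2*y)/2 + ∫(-5*exp(2*y)/2) dy.
Step 2. Evaluate the standard form: now 5*y*exp(2*y)/2 - 5*exp(2*y)/4.
Answer: 5*y*exp(2*y)/2 - 5*exp(2*y)/4.


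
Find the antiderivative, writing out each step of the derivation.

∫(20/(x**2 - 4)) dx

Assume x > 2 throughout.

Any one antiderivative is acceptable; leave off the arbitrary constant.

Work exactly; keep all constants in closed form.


Step 1. Decompose ∫(20/(x**2 - 4)) dx by partial fractions, 20/(x**2 - 4) = -5/(x + 2) + 5/(x - 2): now ∫(5/(x - 2)) dx + ∫(-5/(x + 2)) dx.
Step 2. Evaluate the standard form [assuming x > 2]: now 5*log(x - 2) + ∫(-5/(x + 2)) dx.
Step 3. Evaluate the standard form [assuming x > -2]: now 5*log(x - 2) - 5*log(x + 2).
Answer: 5*log(x - 2) - 5*log(x + 2).


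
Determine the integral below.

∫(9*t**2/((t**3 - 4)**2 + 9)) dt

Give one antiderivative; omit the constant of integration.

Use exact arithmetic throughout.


Answer: atan(t**3/3 - 4/3).


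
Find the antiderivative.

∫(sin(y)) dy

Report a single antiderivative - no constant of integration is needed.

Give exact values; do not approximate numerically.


Answer: -cos(y).


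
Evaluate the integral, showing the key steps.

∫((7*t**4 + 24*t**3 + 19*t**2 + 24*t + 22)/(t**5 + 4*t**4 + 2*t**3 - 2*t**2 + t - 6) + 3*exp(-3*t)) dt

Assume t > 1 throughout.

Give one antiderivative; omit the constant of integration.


Step 1. Rewrite: now ∫((7*t**4 + 24*t**3 + 19*t**2 + 24*t + 22)/(t**5 + 4*t**4 + 2*t**3 - 2*t**2 + t - 6)) dt + ∫(3*exp(-3*t)) dt.
Step 2. Evaluate the standard form: now ∫((7*t**4 + 24*t**3 + 19*t**2 + 24*t + 22)/(t**5 + 4*t**4 + 2*t**3 - 2*t**2 + t - 6)) dt - exp(-3*t).
Step 3. Decompose ∫((7*t**4 + 24*t**3 + 19*t**2 + 24*t + 22)/(t**5 + 4*t**4 + 2*t**3 - 2*t**2 + t - 6)) dt by partial fractions, (7*t**4 + 24*t**3 + 19*t**2 + 24*t + 22)/(t**5 + 4*t**4 + 2*t**3 - 2*t**2 + t - 6) = -1/(t**2 + 1) + 1/(t + 3) + 2/(t + 2) + 4/(t - 1): now ∫(4/(t - 1)) dt + ∫(2/(t + 2)) dt + ∫(1/(t + 3)) dt + ∫(-1/(t**2 + 1)) dt - exp(-3*t).
Step 4. Evaluate the standard form [assuming t > 1]: now 4*log(t - 1) + ∫(2/(t + 2)) dt + ∫(1/(t + 3)) dt + ∫(-1/(t**2 + 1)) dt - exp(-3*t).
Step 5. Evaluate the standard form [assuming t > -3]: now 4*log(t - 1) + log(t + 3) + ∫(2/(t + 2)) dt + ∫(-1/(t**2 + 1)) dt - exp(-3*t).
Step 6. Evaluate the standard form [assuming t > -2]: now 4*log(t - 1) + 2*log(t + 2) + log(t + 3) + ∫(-1/(t**2 + 1)) dt - exp(-3*t).
Step 7. Evaluate the standard form: now 4*log(t - 1) + 2*log(t + 2) + log(t + 3) - atan(t) - exp(-3*t).
Answer: 4*log(t - 1) + 2*log(t + 2) + log(t + 3) - atan(t) - exp(-3*t).


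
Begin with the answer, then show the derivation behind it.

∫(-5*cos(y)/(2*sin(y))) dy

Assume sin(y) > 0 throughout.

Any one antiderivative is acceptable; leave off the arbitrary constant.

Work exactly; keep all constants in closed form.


The answer is -5*log(sin(y))/2.
Step 1. Substitute u = sin(y), turning ∫(-5*cos(y)/(2*sin(y))) dy into ∫(-5/(2*u)) du: now ∫(-5/(2*u)) du.
Step 2. Evaluate the standard form [assuming u > 0]: now -5*log(u)/2.
Step 3. Substitute back u = sin(y): now -5*log(sin(y))/2.
Answer: -5*log(sin(y))/2.


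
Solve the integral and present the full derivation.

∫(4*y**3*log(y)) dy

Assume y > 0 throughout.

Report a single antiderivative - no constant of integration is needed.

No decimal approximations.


Step 1. Integrate ∫(4*y**3*log(y)) dy by parts with u = log(y), dv = (4*y**3) dy, so v = y**4 [assuming y > 0]: now y**4*log(y) + ∫(-y**3) dy.
Step 2. Evaluate the standard form: now y**4*log(y) - y**4/4.
Answer: y**4*log(y) - y**4/4.


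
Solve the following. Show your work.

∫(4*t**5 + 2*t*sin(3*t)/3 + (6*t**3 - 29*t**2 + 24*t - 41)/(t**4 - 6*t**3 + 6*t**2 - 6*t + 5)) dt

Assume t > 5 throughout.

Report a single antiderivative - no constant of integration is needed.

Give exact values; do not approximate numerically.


Step 1. Rewrite: now ∫(4*t**5) dt + ∫(2*t*sin(3*t)/3) dt + ∫((6*t**3 - 29*t**2 + 24*t - 41)/(t**4 - 6*t**3 + 6*t**2 - 6*t + 5)) dt.
Step 2. Decompose ∫((6*t**3 - 29*t**2 + 24*t - 41)/(t**4 - 6*t**3 + 6*t**2 - 6*t + 5)) dt by partial fractions, (6*t**3 - 29*t**2 + 24*t - 41)/(t**4 - 6*t**3 + 6*t**2 - 6*t + 5) = -3/(t**2 + 1) + 5/(t - 1) + 1/(t - 5): now ∫(4*t**5) dt + ∫(2*t*sin(3*t)/3) dt + ∫(1/(t - 5)) dt + ∫(5/(t - 1)) dt + ∫(-3/(t**2 + 1)) dt.
Step 3. Evaluate the standard form [assuming t > 5]: now log(t - 5) + ∫(4*t**5) dt + ∫(2*t*sin(3*t)/3) dt + ∫(5/(t - 1)) dt + ∫(-3/(t**2 + 1)) dt.
Step 4. Evaluate the standard form [assuming t > 1]: now log(t - 5) + 5*log(t - 1) + ∫(4*t**5) dt + ∫(2*t*sin(3*t)/3) dt + ∫(-3/(t**2 + 1)) dt.
Step 5. Evaluate the standard form: now log(t - 5) + 5*log(t - 1) - 3*atan(t) + ∫(4*t**5) dt + ∫(2*t*sin(3*t)/3) dt.
Step 6. Integrate ∫(2*t*sin(3*t)/3) dt by parts with u = t, dv = (2*sin(3*t)/3) dt, so v = -2*cos(3*t)/9: now -2*t*cos(3*t)/9 + log(t - 5) + 5*log(t - 1) - 3*atan(t) + ∫(4*t**5) dt + ∫(2*cos(3*t)/9) dt.
Step 7. Evaluate the standard form: now -2*t*cos(3*t)/9 + log(t - 5) + 5*log(t - 1) + 2*sin(3*t)/27 - 3*atan(t) + ∫(4*t**5) dt.
Step 8. Evaluate the standard form: now 2*t**6/3 - 2*t*cos(3*t)/9 + log(t - 5) + 5*log(t - 1) + 2*sin(3*t)/27 - 3*atan(t).
Answer: 2*t**6/3 - 2*t*cos(3*t)/9 + log(t - 5) + 5*log(t - 1) + 2*sin(3*t)/27 - 3*atan(t).


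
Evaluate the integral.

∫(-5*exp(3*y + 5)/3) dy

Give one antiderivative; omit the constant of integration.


Answer: -5*exp(3*y + 5)/9.


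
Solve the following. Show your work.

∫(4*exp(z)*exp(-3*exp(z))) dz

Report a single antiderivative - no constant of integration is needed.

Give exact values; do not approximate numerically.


Step 1. Substitute u = exp(z), turning ∫(4*exp(z)*exp(-3*exp(z))) dz into ∫(4*exp(-3*u)) du: now ∫(4*exp(-3*u)) du.
Step 2. Evaluate the standard form: now -4*exp(-3*u)/3.
Step 3. Substitute back u = exp(z): now -4*exp(-3*exp(z))/3.
Answer: -4*exp(-3*exp(z))/3.


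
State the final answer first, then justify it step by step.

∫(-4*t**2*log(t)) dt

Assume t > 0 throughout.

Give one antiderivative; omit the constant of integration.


The answer is -4*t**3*log(t)/3 + 4*t**3/9.
Step 1. Integrate ∫(-4*t**2*log(t)) dt by parts with u = log(t), dv = (-4*t**2) dt, so v = -4*t**3/3 [assuming t > 0]: now -4*t**3*log(t)/3 + ∫(4*t**2/3) dt.
Step 2. Evaluate the standard form: now -4*t**3*log(t)/3 + 4*t**3/9.
Answer: -4*t**3*log(t)/3 + 4*t**3/9.


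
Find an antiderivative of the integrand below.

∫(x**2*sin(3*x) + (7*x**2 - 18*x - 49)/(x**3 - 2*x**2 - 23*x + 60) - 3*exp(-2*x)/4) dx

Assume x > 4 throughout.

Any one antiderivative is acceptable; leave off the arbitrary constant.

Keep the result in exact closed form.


Answer: -x**2*cos(3*x)/3 + 2*x*sin(3*x)/9 - log(x - 4) + 5*log(x - 3) + 3*log(x + 5) + 2*cos(3*x)/27 + 3*exp(-2*x)/8.


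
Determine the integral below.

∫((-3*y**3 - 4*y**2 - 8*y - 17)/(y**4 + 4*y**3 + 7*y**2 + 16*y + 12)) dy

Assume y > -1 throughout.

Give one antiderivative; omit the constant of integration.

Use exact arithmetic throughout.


Answer: -log(y + 1) - 2*log(y + 3) + atan(y/2)/2.


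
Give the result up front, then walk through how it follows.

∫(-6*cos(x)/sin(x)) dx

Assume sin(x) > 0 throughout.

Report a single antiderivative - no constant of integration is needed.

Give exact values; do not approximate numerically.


The answer is -6*log(sin(x)).
Step 1. Substitute u = sin(x), turning ∫(-6*cos(x)/sin(x)) dx into ∫(-6/u) du: now ∫(-6/u) du.
Step 2. Evaluate the standard form [assuming u > 0]: now -6*log(u).
Step 3. Substitute back u = sin(x): now -6*log(sin(x)).
Answer: -6*log(sin(x)).


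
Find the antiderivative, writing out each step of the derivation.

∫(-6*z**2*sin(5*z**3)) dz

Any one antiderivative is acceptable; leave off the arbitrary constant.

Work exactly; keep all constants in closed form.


Step 1. Substitute u = z**3, turning ∫(-6*z**2*sin(5*z**3)) dz into ∫(-2*sin(5*u)) du: now ∫(-2*sin(5*u)) du.
Step 2. Evaluate the standard form: now 2*cos(5*u)/5.
Step 3. Substitute back u = z**3: now 2*cos(5*z**3)/5.
Answer: 2*cos(5*z**3)/5.


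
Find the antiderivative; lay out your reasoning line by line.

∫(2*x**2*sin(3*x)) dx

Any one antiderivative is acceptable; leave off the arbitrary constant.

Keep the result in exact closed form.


Step 1. Integrate ∫(2*x**2*sin(3*x)) dx by parts with u = x**2, dv = (2*sin(3*x)) dx, so v = -2*cos(3*x)/3: now -2*x**2*cos(3*x)/3 + ∫(4*x*cos(3*x)/3) dx.
Step 2. Integrate ∫(4*x*cos(3*x)/3) dx by parts with u = x, dv = (4*cos(3*x)/3) dx, so v = 4*sin(3*x)/9: now -2*x**2*cos(3*x)/3 + 4*x*sin(3*x)/9 + ∫(-4*sin(3*x)/9) dx.
Step 3. Evaluate the standard form: now -2*x**2*cos(3*x)/3 + 4*x*sin(3*x)/9 + 4*cos(3*x)/27.
Answer: -2*x**2*cos(3*x)/3 + 4*x*sin(3*x)/9 + 4*cos(3*x)/27.


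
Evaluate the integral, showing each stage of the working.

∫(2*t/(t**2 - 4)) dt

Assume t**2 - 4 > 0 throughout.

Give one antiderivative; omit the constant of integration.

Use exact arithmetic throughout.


Step 1. Substitute u = t**2 - 4, turning ∫(2*t/(t**2 - 4)) dt into ∫(1/u) du: now ∫(1/u) du.
Step 2. Evaluate the standard form [assuming u > 0]: now log(u).
Step 3. Substitute back u = t**2 - 4: now log(t**2 - 4).
Answer: log(t**2 - 4).


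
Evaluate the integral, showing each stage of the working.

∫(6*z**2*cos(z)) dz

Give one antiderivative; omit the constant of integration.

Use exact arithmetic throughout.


Step 1. Integrate ∫(6*z**2*cos(z)) dz by parts with u = z**2, dv = (6*cos(z)) dz, so v = 6*sin(z): now 6*z**2*sin(z) + ∫(-12*z*sin(z)) dz.
Step 2. Integrate ∫(-12*z*sin(z)) dz by parts with u = z, dv = (-12*sin(z)) dz, so v = 12*cos(z): now 6*z**2*sin(z) + 12*z*cos(z) + ∫(-12*cos(z)) dz.
Step 3. Evaluate the standard form: now 6*z**2*sin(z) + 12*z*cos(z) - 12*sin(z).
Answer: 6*z**2*sin(z) + 12*z*cos(z) - 12*sin(z).


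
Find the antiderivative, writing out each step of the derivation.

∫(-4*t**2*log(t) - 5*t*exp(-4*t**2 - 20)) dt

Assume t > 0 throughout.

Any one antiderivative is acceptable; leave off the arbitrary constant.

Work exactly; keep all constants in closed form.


Step 1. Rewrite: now ∫(-5*t*exp(-4*t**2 - 20)) dt + ∫(-4*t**2*log(t)) dt.
Step 2. Integrate ∫(-4*t**2*log(t)) dt by parts with u = log(t), dv = (-4*t**2) dt, so v = -4*t**3/3 [assuming t > 0]: now -4*t**3*log(t)/3 + ∫(4*t**2/3) dt + ∫(-5*t*exp(-4*t**2 - 20)) dt.
Step 3. Evaluate the standard form: now -4*t**3*log(t)/3 + 4*t**3/9 + ∫(-5*t*exp(-4*t**2 - 20)) dt.
Step 4. Substitute u = t**2 + 5, turning ∫(-5*t*exp(-4*t**2 - 20)) dt into ∫(-5*exp(-4*u)/2) du: now -4*t**3*log(t)/3 + 4*t**3/9 + ∫(-5*exp(-4*u)/2) du.
Step 5. Evaluate the standard form: now -4*t**3*log(t)/3 + 4*t**3/9 + 5*exp(-4*u)/8.
Step 6. Substitute back u = t**2 + 5: now -4*t**3*log(t)/3 + 4*t**3/9 + 5*exp(-4*t**2 - 20)/8.
Answer: -4*t**3*log(t)/3 + 4*t**3/9 + 5*exp(-4*t**2 - 20)/8.
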